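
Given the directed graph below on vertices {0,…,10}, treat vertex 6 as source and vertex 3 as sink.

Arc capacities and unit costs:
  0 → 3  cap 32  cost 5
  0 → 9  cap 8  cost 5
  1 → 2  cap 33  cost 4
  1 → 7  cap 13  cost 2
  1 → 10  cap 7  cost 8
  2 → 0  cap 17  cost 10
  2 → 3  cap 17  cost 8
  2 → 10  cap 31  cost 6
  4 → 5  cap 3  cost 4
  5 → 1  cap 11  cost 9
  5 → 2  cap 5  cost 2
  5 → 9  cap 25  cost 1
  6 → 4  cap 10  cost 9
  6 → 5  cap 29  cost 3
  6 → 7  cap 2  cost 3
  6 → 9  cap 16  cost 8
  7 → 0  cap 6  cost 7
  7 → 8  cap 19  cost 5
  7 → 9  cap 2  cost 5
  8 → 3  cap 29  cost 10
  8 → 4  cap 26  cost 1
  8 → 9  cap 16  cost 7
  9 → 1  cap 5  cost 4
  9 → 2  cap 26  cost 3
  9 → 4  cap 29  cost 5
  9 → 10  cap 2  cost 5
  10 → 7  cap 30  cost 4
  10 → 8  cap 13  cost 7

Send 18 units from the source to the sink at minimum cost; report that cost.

shortest-cost path #1: 6→5→2→3 push 5 @ unit cost 13 (adds 65)
shortest-cost path #2: 6→7→0→3 push 2 @ unit cost 15 (adds 30)
shortest-cost path #3: 6→5→9→2→3 push 11 @ unit cost 15 (adds 165)
total cost = 260

Minimum cost for 18 units: 260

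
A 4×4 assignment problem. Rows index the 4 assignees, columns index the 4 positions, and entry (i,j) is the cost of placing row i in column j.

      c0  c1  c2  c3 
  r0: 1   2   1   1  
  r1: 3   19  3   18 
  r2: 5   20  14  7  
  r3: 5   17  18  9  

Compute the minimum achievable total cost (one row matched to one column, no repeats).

Minimum assignment cost: 17

optimal assignment: row0→col1 (cost 2), row1→col2 (cost 3), row2→col3 (cost 7), row3→col0 (cost 5)
total = 2 + 3 + 7 + 5 = 17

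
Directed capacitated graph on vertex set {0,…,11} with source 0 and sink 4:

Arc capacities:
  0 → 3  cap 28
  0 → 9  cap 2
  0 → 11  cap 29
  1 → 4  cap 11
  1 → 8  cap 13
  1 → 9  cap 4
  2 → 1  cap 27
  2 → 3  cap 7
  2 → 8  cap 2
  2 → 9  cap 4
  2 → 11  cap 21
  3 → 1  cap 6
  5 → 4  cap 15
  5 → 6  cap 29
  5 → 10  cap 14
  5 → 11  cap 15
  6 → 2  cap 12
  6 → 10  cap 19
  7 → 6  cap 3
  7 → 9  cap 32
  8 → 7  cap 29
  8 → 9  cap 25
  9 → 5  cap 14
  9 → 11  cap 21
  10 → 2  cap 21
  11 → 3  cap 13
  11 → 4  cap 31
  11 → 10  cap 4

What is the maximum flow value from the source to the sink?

Maximum flow value: 37

augment #1: 0→11→4 bottleneck 29, total now 29
augment #2: 0→3→1→4 bottleneck 6, total now 35
augment #3: 0→9→5→4 bottleneck 2, total now 37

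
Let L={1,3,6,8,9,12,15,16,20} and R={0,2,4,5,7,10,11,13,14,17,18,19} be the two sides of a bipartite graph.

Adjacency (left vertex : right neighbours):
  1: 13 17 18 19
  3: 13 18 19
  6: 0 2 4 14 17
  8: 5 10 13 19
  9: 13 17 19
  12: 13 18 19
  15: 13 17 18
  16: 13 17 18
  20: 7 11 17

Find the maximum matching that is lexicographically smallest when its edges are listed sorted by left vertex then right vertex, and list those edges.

Lex-smallest maximum matching: {(1,13), (3,18), (6,0), (8,5), (9,17), (12,19), (20,7)}

|M| = 7 (so the lex-smallest maximum matching has 7 edges)
process left vertices in ascending order; for each, take the smallest-labelled available neighbour that still permits 7 edges overall, or leave it unmatched if none does
lex-smallest matching: {1-13, 3-18, 6-0, 8-5, 9-17, 12-19, 20-7}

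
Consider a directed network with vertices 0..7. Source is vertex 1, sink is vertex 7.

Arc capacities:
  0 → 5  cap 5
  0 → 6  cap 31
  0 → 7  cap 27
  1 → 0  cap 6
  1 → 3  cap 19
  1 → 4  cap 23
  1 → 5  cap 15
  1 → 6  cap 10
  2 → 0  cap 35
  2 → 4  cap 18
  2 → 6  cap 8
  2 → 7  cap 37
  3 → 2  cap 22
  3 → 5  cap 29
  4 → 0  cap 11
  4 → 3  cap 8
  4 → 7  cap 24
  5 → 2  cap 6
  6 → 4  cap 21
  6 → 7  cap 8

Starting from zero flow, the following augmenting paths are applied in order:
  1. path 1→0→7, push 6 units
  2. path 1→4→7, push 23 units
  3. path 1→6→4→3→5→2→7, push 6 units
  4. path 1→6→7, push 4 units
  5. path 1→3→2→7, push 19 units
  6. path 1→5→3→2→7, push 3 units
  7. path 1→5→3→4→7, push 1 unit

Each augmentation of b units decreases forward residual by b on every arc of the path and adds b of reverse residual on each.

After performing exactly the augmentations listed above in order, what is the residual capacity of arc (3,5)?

after path 1 (1→0→7, push 6): res(3,5)=29
after path 2 (1→4→7, push 23): res(3,5)=29
after path 3 (1→6→4→3→5→2→7, push 6): res(3,5)=23
after path 4 (1→6→7, push 4): res(3,5)=23
after path 5 (1→3→2→7, push 19): res(3,5)=23
after path 6 (1→5→3→2→7, push 3): res(3,5)=26
after path 7 (1→5→3→4→7, push 1): res(3,5)=27

Residual capacity of (3,5): 27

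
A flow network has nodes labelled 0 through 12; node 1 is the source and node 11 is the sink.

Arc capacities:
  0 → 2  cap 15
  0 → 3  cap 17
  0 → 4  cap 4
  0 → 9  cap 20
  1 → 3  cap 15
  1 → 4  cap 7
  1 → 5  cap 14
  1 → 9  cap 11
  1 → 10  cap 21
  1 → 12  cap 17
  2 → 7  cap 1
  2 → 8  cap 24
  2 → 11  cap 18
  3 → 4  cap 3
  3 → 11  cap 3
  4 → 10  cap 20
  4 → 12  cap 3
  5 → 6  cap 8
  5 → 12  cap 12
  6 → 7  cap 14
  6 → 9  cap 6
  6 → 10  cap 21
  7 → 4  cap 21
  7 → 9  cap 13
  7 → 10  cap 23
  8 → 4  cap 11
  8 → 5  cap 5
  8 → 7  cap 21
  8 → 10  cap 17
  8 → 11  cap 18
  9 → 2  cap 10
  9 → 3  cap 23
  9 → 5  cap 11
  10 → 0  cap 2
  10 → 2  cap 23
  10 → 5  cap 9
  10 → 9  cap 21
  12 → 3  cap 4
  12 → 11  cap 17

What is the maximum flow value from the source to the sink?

augment #1: 1→3→11 bottleneck 3, total now 3
augment #2: 1→12→11 bottleneck 17, total now 20
augment #3: 1→9→2→11 bottleneck 10, total now 30
augment #4: 1→10→2→11 bottleneck 8, total now 38
augment #5: 1→10→2→8→11 bottleneck 13, total now 51
augment #6: 1→4→10→2→8→11 bottleneck 2, total now 53
augment #7: 1→4→10→0→2→8→11 bottleneck 2, total now 55

Maximum flow value: 55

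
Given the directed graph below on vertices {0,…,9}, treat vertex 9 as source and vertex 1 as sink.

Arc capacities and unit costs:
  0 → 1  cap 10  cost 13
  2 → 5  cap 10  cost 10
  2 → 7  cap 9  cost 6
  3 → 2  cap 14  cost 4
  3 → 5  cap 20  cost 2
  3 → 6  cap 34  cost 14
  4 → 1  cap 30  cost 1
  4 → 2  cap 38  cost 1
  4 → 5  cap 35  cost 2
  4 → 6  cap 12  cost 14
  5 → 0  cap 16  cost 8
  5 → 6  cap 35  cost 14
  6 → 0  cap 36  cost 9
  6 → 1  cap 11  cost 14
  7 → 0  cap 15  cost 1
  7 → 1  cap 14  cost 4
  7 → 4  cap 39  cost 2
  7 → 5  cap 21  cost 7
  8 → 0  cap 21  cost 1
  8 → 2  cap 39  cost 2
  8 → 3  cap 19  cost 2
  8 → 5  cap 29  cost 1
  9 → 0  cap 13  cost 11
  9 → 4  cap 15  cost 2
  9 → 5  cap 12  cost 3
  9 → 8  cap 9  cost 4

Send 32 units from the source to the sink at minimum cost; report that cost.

Minimum cost for 32 units: 372

shortest-cost path #1: 9→4→1 push 15 @ unit cost 3 (adds 45)
shortest-cost path #2: 9→8→2→7→4→1 push 9 @ unit cost 15 (adds 135)
shortest-cost path #3: 9→0→1 push 8 @ unit cost 24 (adds 192)
total cost = 372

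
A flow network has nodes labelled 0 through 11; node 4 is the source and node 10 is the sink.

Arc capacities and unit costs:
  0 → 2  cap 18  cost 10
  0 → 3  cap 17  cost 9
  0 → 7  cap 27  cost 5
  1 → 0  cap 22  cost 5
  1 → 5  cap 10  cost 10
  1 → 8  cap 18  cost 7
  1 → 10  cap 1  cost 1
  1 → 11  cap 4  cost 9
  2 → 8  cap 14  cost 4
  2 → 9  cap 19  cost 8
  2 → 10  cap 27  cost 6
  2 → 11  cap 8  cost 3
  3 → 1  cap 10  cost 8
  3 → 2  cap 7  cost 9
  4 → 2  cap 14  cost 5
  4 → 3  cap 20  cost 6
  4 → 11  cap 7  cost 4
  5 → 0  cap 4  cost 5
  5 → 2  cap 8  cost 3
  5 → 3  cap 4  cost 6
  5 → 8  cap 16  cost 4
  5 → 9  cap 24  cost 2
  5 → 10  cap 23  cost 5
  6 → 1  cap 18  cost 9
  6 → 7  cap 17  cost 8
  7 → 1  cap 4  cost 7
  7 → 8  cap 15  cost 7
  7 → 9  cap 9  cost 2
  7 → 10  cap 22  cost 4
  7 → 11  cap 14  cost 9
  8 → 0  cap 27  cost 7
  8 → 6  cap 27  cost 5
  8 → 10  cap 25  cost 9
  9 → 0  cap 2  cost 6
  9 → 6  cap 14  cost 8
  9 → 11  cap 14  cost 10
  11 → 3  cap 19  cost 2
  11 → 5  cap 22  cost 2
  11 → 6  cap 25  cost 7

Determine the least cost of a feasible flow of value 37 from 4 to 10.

Minimum cost for 37 units: 617

shortest-cost path #1: 4→2→10 push 14 @ unit cost 11 (adds 154)
shortest-cost path #2: 4→11→5→10 push 7 @ unit cost 11 (adds 77)
shortest-cost path #3: 4→3→1→10 push 1 @ unit cost 15 (adds 15)
shortest-cost path #4: 4→3→2→10 push 7 @ unit cost 21 (adds 147)
shortest-cost path #5: 4→3→1→0→7→10 push 8 @ unit cost 28 (adds 224)
total cost = 617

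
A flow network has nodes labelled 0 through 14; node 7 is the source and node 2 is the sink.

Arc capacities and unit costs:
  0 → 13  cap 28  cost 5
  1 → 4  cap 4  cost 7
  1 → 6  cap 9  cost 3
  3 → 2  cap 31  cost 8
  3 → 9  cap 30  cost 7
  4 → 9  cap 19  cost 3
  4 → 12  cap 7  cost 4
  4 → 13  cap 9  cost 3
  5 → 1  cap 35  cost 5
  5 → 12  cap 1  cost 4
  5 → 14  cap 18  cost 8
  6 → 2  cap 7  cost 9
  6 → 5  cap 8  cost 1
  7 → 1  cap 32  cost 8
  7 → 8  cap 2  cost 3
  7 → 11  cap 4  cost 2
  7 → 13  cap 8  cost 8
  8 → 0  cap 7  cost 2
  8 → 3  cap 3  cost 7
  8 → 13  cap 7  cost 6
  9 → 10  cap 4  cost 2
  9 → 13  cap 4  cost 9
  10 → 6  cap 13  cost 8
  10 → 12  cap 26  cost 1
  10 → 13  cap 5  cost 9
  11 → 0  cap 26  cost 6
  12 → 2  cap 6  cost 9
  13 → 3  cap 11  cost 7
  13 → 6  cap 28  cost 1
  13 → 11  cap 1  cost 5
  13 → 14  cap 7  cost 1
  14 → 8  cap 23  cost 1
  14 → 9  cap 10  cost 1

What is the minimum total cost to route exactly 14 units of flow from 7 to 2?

Minimum cost for 14 units: 281

shortest-cost path #1: 7→8→3→2 push 2 @ unit cost 18 (adds 36)
shortest-cost path #2: 7→13→6→2 push 7 @ unit cost 18 (adds 126)
shortest-cost path #3: 7→13→14→9→10→12→2 push 1 @ unit cost 22 (adds 22)
shortest-cost path #4: 7→1→6→13→14→9→10→12→2 push 3 @ unit cost 24 (adds 72)
shortest-cost path #5: 7→1→6→13→3→2 push 1 @ unit cost 25 (adds 25)
total cost = 281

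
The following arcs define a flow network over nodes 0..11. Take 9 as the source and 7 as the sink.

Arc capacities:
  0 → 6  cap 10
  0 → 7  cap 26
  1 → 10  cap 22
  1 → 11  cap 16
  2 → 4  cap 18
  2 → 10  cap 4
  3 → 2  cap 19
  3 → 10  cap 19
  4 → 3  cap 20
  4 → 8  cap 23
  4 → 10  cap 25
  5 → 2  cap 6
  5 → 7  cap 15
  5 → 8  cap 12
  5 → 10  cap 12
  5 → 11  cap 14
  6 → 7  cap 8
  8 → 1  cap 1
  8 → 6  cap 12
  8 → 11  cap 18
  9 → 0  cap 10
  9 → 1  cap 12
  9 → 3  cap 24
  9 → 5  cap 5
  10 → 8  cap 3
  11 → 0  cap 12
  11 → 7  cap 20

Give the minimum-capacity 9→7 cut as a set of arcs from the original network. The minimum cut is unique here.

Min-cut arcs: {(2,4), (9,0), (9,1), (9,5), (10,8)} (total capacity 48)

augment #1: 9→0→7 push 10
augment #2: 9→5→7 push 5
augment #3: 9→1→11→7 push 12
augment #4: 9→3→10→8→6→7 push 3
augment #5: 9→3→2→4→8→6→7 push 5
augment #6: 9→3→2→4→8→11→7 push 8
augment #7: 9→3→2→4→8→11→0→7 push 5
max flow = 48; residual-reachable set from 9 gives S-side
cut edges (S→T): {(2,4), (9,0), (9,1), (9,5), (10,8)} total cap 48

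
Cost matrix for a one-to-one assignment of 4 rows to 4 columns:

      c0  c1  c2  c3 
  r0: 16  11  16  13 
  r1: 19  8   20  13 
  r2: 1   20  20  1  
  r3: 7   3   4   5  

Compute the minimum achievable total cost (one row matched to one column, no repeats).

optimal assignment: row0→col3 (cost 13), row1→col1 (cost 8), row2→col0 (cost 1), row3→col2 (cost 4)
total = 13 + 8 + 1 + 4 = 26

Minimum assignment cost: 26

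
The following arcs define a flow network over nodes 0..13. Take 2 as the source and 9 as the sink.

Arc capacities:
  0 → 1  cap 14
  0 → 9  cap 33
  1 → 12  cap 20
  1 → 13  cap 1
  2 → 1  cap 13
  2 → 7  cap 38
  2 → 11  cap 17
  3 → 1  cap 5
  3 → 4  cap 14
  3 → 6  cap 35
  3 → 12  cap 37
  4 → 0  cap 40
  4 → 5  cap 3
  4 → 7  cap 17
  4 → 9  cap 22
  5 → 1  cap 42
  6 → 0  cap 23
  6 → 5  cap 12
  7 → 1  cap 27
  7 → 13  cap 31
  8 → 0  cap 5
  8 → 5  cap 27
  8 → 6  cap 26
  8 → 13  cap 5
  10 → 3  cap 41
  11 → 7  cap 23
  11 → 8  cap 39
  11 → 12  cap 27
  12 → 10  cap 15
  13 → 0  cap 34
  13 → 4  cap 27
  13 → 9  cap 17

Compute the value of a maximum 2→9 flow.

augment #1: 2→1→13→9 bottleneck 1, total now 1
augment #2: 2→7→13→9 bottleneck 16, total now 17
augment #3: 2→7→13→0→9 bottleneck 15, total now 32
augment #4: 2→11→8→0→9 bottleneck 5, total now 37
augment #5: 2→11→8→6→0→9 bottleneck 12, total now 49
augment #6: 2→1→12→10→3→4→9 bottleneck 12, total now 61
augment #7: 2→7→1→12→10→3→4→9 bottleneck 2, total now 63
augment #8: 2→7→1→12→10→3→6→0→9 bottleneck 1, total now 64

Maximum flow value: 64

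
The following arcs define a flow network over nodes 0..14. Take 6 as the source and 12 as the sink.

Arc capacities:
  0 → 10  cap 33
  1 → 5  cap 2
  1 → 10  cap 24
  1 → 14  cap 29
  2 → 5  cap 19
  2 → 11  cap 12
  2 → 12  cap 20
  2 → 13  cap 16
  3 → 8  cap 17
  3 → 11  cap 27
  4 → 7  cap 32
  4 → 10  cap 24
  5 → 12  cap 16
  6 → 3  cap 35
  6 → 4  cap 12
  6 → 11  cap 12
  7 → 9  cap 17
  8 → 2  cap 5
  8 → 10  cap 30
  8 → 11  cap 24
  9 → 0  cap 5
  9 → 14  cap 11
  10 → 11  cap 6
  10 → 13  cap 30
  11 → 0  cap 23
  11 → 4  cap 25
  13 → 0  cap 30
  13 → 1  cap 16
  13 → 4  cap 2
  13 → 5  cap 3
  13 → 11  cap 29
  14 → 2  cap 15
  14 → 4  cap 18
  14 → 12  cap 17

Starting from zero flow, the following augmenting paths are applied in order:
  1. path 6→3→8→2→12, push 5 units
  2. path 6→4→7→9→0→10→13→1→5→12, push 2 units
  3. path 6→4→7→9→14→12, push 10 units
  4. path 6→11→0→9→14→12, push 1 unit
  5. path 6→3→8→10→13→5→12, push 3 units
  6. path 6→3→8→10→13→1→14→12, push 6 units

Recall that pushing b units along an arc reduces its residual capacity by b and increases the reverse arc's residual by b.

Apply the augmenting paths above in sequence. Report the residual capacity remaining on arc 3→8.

after path 1 (6→3→8→2→12, push 5): res(3,8)=12
after path 2 (6→4→7→9→0→10→13→1→5→12, push 2): res(3,8)=12
after path 3 (6→4→7→9→14→12, push 10): res(3,8)=12
after path 4 (6→11→0→9→14→12, push 1): res(3,8)=12
after path 5 (6→3→8→10→13→5→12, push 3): res(3,8)=9
after path 6 (6→3→8→10→13→1→14→12, push 6): res(3,8)=3

Residual capacity of (3,8): 3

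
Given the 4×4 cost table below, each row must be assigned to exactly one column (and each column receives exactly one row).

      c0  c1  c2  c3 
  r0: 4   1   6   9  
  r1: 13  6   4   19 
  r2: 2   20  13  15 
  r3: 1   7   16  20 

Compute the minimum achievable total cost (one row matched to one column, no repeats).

optimal assignment: row0→col1 (cost 1), row1→col2 (cost 4), row2→col3 (cost 15), row3→col0 (cost 1)
total = 1 + 4 + 15 + 1 = 21

Minimum assignment cost: 21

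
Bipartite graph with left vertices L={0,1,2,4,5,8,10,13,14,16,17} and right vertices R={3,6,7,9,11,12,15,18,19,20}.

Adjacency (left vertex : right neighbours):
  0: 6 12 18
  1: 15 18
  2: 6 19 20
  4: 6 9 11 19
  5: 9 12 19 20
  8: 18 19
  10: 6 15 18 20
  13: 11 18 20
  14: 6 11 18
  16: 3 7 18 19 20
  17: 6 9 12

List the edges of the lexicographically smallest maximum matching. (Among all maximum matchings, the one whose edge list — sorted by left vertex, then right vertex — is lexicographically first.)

|M| = 9 (so the lex-smallest maximum matching has 9 edges)
process left vertices in ascending order; for each, take the smallest-labelled available neighbour that still permits 9 edges overall, or leave it unmatched if none does
lex-smallest matching: {0-6, 1-15, 2-19, 4-9, 5-12, 8-18, 10-20, 13-11, 16-3}

Lex-smallest maximum matching: {(0,6), (1,15), (2,19), (4,9), (5,12), (8,18), (10,20), (13,11), (16,3)}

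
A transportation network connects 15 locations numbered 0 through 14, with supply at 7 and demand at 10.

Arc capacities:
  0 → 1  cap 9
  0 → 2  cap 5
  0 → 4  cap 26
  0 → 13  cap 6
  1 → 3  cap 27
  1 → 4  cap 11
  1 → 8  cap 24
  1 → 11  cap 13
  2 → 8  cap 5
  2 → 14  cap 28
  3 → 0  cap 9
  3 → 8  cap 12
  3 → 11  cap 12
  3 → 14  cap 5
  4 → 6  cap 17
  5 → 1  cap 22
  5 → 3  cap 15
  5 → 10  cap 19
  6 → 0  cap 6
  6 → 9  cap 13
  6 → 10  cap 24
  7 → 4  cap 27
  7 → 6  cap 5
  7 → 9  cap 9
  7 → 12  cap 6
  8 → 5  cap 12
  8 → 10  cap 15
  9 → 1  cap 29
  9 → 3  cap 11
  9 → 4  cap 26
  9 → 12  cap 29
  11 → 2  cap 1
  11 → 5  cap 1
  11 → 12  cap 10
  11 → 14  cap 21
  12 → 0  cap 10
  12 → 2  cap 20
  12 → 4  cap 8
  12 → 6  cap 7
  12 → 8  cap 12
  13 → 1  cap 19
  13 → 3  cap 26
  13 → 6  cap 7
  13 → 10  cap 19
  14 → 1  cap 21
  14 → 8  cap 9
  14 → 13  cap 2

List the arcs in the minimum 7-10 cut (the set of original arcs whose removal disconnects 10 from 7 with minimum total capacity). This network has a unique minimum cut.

Min-cut arcs: {(4,6), (7,6), (7,9), (7,12)} (total capacity 37)

augment #1: 7→6→10 push 5
augment #2: 7→4→6→10 push 17
augment #3: 7→12→6→10 push 2
augment #4: 7→12→8→10 push 4
augment #5: 7→9→1→8→10 push 9
max flow = 37; residual-reachable set from 7 gives S-side
cut edges (S→T): {(4,6), (7,6), (7,9), (7,12)} total cap 37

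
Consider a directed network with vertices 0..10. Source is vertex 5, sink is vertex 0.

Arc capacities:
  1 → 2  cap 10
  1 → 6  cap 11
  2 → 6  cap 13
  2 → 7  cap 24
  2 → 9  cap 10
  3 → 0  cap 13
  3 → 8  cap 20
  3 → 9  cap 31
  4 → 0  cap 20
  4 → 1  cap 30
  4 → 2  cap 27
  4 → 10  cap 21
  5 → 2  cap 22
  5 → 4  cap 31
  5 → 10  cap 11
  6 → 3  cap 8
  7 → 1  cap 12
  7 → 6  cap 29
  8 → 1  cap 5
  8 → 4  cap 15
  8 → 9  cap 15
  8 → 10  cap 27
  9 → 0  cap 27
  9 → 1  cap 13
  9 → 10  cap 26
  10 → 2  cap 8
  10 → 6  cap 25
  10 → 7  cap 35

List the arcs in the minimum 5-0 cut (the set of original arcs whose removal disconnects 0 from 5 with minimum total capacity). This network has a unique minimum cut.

augment #1: 5→4→0 push 20
augment #2: 5→2→9→0 push 10
augment #3: 5→2→6→3→0 push 8
max flow = 38; residual-reachable set from 5 gives S-side
cut edges (S→T): {(2,9), (4,0), (6,3)} total cap 38

Min-cut arcs: {(2,9), (4,0), (6,3)} (total capacity 38)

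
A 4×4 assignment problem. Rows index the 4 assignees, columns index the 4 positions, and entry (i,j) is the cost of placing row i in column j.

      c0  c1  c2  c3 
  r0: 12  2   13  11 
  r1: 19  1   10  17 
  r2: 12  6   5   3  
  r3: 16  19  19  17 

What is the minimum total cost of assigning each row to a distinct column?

optimal assignment: row0→col1 (cost 2), row1→col2 (cost 10), row2→col3 (cost 3), row3→col0 (cost 16)
total = 2 + 10 + 3 + 16 = 31

Minimum assignment cost: 31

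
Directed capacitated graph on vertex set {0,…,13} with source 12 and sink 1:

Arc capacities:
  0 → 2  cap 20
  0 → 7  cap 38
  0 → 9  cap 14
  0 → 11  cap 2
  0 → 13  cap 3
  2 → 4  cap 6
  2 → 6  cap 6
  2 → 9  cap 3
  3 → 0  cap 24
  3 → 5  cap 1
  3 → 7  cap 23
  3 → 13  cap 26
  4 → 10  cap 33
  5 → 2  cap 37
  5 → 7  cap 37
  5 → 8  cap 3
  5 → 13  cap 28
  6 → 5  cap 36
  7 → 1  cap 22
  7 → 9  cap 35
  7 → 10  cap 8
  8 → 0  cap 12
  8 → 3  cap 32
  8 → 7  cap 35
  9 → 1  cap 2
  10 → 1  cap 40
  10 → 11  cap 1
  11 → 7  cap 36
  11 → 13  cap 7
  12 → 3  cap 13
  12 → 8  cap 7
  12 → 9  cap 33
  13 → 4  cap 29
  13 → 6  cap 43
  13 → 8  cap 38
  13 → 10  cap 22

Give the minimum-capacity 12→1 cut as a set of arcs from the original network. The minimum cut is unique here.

Min-cut arcs: {(9,1), (12,3), (12,8)} (total capacity 22)

augment #1: 12→9→1 push 2
augment #2: 12→3→7→1 push 13
augment #3: 12→8→7→1 push 7
max flow = 22; residual-reachable set from 12 gives S-side
cut edges (S→T): {(9,1), (12,3), (12,8)} total cap 22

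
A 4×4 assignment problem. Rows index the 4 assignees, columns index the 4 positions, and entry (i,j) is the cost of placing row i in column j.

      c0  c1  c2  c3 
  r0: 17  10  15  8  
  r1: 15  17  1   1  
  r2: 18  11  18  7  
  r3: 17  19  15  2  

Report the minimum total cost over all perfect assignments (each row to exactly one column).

Minimum assignment cost: 31

one of 2 optimal assignments: row0→col0 (cost 17), row1→col2 (cost 1), row2→col1 (cost 11), row3→col3 (cost 2)
total = 17 + 1 + 11 + 2 = 31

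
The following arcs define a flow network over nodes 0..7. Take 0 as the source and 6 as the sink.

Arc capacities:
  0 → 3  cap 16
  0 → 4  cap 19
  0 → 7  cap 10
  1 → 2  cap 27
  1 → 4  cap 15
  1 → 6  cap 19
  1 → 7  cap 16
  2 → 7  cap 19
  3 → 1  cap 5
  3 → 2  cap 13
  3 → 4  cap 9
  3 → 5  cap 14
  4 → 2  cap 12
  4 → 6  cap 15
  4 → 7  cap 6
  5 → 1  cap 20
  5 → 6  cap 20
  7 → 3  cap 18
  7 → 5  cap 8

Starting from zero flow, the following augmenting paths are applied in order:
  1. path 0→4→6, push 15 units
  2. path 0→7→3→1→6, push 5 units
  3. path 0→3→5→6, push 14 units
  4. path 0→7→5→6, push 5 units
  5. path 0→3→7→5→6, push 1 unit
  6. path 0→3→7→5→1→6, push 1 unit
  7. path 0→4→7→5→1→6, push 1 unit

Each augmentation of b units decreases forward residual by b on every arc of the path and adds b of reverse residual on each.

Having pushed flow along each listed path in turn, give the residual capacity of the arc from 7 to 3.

after path 1 (0→4→6, push 15): res(7,3)=18
after path 2 (0→7→3→1→6, push 5): res(7,3)=13
after path 3 (0→3→5→6, push 14): res(7,3)=13
after path 4 (0→7→5→6, push 5): res(7,3)=13
after path 5 (0→3→7→5→6, push 1): res(7,3)=14
after path 6 (0→3→7→5→1→6, push 1): res(7,3)=15
after path 7 (0→4→7→5→1→6, push 1): res(7,3)=15

Residual capacity of (7,3): 15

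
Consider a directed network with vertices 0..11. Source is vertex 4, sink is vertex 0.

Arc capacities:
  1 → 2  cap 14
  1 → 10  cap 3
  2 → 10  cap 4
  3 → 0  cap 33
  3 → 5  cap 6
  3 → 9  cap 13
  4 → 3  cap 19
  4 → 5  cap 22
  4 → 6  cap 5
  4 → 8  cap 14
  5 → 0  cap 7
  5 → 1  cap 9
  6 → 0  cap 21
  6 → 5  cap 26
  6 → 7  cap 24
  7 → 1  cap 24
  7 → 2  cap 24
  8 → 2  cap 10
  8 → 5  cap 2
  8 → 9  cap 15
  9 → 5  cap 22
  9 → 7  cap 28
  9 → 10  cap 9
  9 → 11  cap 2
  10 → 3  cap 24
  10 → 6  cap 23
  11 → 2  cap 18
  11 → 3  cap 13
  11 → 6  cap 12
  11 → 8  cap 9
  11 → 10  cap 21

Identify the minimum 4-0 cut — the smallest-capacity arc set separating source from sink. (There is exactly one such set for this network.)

Min-cut arcs: {(1,10), (2,10), (4,3), (4,6), (5,0), (9,10), (9,11)} (total capacity 49)

augment #1: 4→3→0 push 19
augment #2: 4→5→0 push 7
augment #3: 4→6→0 push 5
augment #4: 4→5→1→10→3→0 push 3
augment #5: 4→8→2→10→3→0 push 4
augment #6: 4→8→9→10→3→0 push 7
augment #7: 4→8→9→10→6→0 push 2
augment #8: 4→8→9→11→6→0 push 1
augment #9: 4→5→1→2→8→9→11→6→0 push 1
max flow = 49; residual-reachable set from 4 gives S-side
cut edges (S→T): {(1,10), (2,10), (4,3), (4,6), (5,0), (9,10), (9,11)} total cap 49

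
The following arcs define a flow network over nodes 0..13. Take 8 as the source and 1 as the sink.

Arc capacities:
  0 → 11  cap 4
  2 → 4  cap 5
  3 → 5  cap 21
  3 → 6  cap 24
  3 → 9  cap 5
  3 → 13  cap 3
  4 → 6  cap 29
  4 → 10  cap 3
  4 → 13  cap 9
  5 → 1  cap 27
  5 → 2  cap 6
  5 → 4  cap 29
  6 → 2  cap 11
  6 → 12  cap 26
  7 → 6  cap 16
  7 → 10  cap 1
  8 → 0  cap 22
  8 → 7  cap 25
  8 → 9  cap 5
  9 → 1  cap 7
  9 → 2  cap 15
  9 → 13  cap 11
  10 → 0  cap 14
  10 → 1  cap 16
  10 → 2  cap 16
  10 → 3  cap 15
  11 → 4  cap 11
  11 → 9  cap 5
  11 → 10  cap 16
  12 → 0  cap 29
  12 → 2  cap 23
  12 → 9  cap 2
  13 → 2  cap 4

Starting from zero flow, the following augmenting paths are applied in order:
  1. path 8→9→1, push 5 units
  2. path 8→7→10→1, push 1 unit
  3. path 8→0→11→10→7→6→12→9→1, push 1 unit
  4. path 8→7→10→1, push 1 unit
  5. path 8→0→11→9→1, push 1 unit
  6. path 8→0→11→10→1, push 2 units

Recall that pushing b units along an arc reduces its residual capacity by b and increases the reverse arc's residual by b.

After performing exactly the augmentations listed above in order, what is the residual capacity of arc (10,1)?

Residual capacity of (10,1): 12

after path 1 (8→9→1, push 5): res(10,1)=16
after path 2 (8→7→10→1, push 1): res(10,1)=15
after path 3 (8→0→11→10→7→6→12→9→1, push 1): res(10,1)=15
after path 4 (8→7→10→1, push 1): res(10,1)=14
after path 5 (8→0→11→9→1, push 1): res(10,1)=14
after path 6 (8→0→11→10→1, push 2): res(10,1)=12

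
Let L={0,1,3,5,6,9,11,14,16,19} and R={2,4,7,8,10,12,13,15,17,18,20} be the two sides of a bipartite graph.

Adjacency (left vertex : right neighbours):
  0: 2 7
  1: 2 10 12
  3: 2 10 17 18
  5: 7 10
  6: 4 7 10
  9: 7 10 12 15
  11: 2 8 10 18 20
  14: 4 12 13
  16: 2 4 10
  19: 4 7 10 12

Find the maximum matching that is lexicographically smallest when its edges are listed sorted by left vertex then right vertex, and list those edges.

Lex-smallest maximum matching: {(0,2), (1,10), (3,17), (5,7), (6,4), (9,15), (11,8), (14,13), (19,12)}

|M| = 9 (so the lex-smallest maximum matching has 9 edges)
process left vertices in ascending order; for each, take the smallest-labelled available neighbour that still permits 9 edges overall, or leave it unmatched if none does
lex-smallest matching: {0-2, 1-10, 3-17, 5-7, 6-4, 9-15, 11-8, 14-13, 19-12}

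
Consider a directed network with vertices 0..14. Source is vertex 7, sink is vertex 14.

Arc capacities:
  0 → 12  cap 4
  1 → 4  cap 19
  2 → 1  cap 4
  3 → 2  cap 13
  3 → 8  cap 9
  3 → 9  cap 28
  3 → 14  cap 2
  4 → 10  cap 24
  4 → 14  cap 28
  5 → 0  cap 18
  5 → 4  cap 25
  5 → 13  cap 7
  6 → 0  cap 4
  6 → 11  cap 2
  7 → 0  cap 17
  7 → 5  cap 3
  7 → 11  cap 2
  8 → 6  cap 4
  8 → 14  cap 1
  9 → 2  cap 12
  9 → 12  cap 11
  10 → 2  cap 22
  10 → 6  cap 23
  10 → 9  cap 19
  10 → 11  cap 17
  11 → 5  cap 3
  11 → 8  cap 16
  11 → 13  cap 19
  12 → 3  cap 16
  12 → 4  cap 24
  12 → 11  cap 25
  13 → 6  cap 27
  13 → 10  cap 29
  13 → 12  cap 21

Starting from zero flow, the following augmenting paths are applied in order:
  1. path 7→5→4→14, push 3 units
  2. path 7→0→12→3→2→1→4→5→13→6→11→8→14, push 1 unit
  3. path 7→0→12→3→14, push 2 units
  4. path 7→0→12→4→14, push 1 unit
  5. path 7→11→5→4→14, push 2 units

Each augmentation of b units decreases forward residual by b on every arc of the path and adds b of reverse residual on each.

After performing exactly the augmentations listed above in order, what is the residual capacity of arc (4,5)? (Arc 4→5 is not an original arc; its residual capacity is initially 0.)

after path 1 (7→5→4→14, push 3): res(4,5)=3
after path 2 (7→0→12→3→2→1→4→5→13→6→11→8→14, push 1): res(4,5)=2
after path 3 (7→0→12→3→14, push 2): res(4,5)=2
after path 4 (7→0→12→4→14, push 1): res(4,5)=2
after path 5 (7→11→5→4→14, push 2): res(4,5)=4

Residual capacity of (4,5): 4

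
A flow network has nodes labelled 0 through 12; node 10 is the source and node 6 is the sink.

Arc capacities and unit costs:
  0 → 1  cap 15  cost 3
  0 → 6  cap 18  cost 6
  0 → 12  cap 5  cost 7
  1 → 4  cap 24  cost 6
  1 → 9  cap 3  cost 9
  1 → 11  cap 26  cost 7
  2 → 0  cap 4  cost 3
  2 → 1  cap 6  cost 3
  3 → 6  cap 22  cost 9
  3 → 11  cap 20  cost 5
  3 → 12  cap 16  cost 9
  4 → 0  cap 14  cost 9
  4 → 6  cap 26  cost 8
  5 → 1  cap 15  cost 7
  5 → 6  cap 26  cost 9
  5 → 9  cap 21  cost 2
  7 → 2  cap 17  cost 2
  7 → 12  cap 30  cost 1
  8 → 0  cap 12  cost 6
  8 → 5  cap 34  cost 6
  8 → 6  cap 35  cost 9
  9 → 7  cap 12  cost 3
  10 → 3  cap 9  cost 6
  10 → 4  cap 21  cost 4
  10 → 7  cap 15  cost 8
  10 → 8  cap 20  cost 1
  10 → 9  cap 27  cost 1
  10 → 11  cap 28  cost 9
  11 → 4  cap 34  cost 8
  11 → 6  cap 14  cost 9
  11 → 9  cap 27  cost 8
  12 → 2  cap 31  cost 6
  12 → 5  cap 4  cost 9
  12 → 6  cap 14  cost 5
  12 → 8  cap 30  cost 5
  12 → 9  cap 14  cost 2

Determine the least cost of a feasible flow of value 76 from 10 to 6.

Minimum cost for 76 units: 951

shortest-cost path #1: 10→8→6 push 20 @ unit cost 10 (adds 200)
shortest-cost path #2: 10→9→7→12→6 push 12 @ unit cost 10 (adds 120)
shortest-cost path #3: 10→4→6 push 21 @ unit cost 12 (adds 252)
shortest-cost path #4: 10→7→12→6 push 2 @ unit cost 14 (adds 28)
shortest-cost path #5: 10→3→6 push 9 @ unit cost 15 (adds 135)
shortest-cost path #6: 10→11→6 push 12 @ unit cost 18 (adds 216)
total cost = 951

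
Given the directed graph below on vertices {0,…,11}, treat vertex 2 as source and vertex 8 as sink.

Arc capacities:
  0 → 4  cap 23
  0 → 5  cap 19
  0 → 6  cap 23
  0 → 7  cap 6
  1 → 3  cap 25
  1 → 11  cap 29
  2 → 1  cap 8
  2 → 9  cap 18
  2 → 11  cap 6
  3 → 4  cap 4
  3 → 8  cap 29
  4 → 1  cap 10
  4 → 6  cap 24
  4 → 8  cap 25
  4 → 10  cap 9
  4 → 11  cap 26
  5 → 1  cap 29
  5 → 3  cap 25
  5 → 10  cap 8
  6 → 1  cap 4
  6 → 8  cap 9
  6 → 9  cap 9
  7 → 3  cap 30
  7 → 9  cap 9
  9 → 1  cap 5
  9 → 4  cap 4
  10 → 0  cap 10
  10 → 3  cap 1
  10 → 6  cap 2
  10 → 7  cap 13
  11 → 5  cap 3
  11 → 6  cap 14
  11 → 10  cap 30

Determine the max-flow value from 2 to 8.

augment #1: 2→1→3→8 bottleneck 8, total now 8
augment #2: 2→9→4→8 bottleneck 4, total now 12
augment #3: 2→11→6→8 bottleneck 6, total now 18
augment #4: 2→9→1→3→8 bottleneck 5, total now 23

Maximum flow value: 23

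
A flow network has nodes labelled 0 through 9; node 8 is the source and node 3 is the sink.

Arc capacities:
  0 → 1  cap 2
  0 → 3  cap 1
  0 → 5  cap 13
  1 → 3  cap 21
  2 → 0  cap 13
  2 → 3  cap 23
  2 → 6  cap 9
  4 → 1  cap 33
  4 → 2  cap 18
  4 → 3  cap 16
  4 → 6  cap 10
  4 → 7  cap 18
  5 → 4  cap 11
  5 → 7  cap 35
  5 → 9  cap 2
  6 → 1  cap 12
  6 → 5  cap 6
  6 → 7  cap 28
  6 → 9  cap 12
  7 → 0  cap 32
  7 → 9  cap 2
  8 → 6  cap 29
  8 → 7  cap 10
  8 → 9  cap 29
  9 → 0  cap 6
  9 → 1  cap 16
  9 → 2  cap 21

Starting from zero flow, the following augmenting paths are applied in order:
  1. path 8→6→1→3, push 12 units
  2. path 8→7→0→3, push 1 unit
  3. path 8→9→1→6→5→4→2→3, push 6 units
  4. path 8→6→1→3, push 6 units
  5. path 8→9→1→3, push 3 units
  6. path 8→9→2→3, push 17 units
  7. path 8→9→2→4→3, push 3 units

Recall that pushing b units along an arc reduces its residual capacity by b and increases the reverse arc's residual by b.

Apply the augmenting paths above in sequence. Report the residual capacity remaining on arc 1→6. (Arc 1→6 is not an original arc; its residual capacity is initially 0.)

Residual capacity of (1,6): 12

after path 1 (8→6→1→3, push 12): res(1,6)=12
after path 2 (8→7→0→3, push 1): res(1,6)=12
after path 3 (8→9→1→6→5→4→2→3, push 6): res(1,6)=6
after path 4 (8→6→1→3, push 6): res(1,6)=12
after path 5 (8→9→1→3, push 3): res(1,6)=12
after path 6 (8→9→2→3, push 17): res(1,6)=12
after path 7 (8→9→2→4→3, push 3): res(1,6)=12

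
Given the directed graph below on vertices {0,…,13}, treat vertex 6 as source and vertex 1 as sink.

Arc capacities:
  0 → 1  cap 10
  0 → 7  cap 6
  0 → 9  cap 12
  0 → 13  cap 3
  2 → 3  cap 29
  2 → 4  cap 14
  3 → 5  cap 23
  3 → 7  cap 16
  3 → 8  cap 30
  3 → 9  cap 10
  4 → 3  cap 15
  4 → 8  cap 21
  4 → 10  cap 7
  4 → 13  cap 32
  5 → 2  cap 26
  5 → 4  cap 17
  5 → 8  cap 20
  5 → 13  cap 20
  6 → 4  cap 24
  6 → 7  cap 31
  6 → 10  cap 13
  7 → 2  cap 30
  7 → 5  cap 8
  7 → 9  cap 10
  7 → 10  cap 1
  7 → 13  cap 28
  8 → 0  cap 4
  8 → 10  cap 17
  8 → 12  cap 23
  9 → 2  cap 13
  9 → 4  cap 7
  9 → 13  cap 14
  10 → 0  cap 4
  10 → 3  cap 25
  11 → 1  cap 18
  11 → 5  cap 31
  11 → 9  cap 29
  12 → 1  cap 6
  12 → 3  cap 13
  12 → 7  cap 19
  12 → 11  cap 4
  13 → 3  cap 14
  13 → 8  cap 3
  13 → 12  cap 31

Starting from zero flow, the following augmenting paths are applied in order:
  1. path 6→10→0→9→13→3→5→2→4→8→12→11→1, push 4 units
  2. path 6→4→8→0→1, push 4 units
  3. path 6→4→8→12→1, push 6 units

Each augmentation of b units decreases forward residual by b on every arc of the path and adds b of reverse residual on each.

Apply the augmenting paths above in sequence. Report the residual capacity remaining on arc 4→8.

Residual capacity of (4,8): 7

after path 1 (6→10→0→9→13→3→5→2→4→8→12→11→1, push 4): res(4,8)=17
after path 2 (6→4→8→0→1, push 4): res(4,8)=13
after path 3 (6→4→8→12→1, push 6): res(4,8)=7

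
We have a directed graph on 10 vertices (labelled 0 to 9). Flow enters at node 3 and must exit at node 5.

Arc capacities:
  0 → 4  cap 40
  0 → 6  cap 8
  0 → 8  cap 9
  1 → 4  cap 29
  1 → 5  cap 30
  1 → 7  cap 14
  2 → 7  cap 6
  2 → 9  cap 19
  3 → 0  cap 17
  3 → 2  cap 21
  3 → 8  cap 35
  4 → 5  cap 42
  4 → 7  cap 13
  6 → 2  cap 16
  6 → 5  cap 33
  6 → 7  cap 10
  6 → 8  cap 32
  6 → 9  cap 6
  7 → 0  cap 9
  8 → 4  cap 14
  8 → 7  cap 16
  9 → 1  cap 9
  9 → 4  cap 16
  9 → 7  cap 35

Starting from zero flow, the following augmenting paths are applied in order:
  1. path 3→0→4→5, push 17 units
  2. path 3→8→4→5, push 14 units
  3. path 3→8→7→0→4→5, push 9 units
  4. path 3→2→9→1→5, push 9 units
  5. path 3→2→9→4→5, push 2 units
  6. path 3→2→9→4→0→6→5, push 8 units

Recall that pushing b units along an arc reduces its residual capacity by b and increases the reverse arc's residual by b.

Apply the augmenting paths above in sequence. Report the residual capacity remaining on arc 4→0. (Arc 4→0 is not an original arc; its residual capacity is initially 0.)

after path 1 (3→0→4→5, push 17): res(4,0)=17
after path 2 (3→8→4→5, push 14): res(4,0)=17
after path 3 (3→8→7→0→4→5, push 9): res(4,0)=26
after path 4 (3→2→9→1→5, push 9): res(4,0)=26
after path 5 (3→2→9→4→5, push 2): res(4,0)=26
after path 6 (3→2→9→4→0→6→5, push 8): res(4,0)=18

Residual capacity of (4,0): 18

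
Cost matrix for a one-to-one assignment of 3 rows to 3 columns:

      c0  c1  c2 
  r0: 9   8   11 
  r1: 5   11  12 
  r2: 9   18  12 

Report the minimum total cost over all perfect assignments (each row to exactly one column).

optimal assignment: row0→col1 (cost 8), row1→col0 (cost 5), row2→col2 (cost 12)
total = 8 + 5 + 12 = 25

Minimum assignment cost: 25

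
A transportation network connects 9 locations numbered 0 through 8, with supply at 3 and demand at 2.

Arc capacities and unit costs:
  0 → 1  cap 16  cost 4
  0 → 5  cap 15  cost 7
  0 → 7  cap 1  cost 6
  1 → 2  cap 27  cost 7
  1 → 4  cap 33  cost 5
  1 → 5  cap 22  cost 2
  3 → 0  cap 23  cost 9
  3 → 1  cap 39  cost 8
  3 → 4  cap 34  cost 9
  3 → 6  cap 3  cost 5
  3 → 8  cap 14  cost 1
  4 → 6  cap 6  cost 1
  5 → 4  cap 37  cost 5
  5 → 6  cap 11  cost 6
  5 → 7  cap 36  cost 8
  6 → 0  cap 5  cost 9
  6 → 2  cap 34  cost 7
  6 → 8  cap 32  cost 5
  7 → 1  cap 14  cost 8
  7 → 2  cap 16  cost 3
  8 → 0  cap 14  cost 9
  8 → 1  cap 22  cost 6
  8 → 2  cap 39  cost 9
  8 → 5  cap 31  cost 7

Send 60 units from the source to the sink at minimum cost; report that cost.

shortest-cost path #1: 3→8→2 push 14 @ unit cost 10 (adds 140)
shortest-cost path #2: 3→6→2 push 3 @ unit cost 12 (adds 36)
shortest-cost path #3: 3→1→2 push 27 @ unit cost 15 (adds 405)
shortest-cost path #4: 3→4→6→2 push 6 @ unit cost 17 (adds 102)
shortest-cost path #5: 3→0→7→2 push 1 @ unit cost 18 (adds 18)
shortest-cost path #6: 3→1→5→7→2 push 9 @ unit cost 21 (adds 189)
total cost = 890

Minimum cost for 60 units: 890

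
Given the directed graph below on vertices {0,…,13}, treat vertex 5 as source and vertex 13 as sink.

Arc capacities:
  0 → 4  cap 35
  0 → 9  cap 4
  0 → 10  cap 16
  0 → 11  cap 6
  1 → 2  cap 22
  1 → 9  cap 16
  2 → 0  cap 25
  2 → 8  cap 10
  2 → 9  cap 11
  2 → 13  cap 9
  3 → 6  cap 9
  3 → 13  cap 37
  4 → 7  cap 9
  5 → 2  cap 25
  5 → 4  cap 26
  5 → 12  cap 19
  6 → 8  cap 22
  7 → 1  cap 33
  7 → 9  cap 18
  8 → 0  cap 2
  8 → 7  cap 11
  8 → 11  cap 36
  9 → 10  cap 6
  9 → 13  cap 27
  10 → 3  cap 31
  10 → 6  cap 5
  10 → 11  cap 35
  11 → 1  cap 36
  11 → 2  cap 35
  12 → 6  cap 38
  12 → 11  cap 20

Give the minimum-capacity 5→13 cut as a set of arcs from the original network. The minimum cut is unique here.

Min-cut arcs: {(4,7), (5,2), (5,12)} (total capacity 53)

augment #1: 5→2→13 push 9
augment #2: 5→2→9→13 push 11
augment #3: 5→2→0→9→13 push 4
augment #4: 5→4→7→9→13 push 9
augment #5: 5→2→0→10→3→13 push 1
augment #6: 5→12→11→1→9→13 push 3
augment #7: 5→12→6→8→0→10→3→13 push 2
augment #8: 5→12→11→1→9→10→3→13 push 6
augment #9: 5→12→11→2→0→10→3→13 push 8
max flow = 53; residual-reachable set from 5 gives S-side
cut edges (S→T): {(4,7), (5,2), (5,12)} total cap 53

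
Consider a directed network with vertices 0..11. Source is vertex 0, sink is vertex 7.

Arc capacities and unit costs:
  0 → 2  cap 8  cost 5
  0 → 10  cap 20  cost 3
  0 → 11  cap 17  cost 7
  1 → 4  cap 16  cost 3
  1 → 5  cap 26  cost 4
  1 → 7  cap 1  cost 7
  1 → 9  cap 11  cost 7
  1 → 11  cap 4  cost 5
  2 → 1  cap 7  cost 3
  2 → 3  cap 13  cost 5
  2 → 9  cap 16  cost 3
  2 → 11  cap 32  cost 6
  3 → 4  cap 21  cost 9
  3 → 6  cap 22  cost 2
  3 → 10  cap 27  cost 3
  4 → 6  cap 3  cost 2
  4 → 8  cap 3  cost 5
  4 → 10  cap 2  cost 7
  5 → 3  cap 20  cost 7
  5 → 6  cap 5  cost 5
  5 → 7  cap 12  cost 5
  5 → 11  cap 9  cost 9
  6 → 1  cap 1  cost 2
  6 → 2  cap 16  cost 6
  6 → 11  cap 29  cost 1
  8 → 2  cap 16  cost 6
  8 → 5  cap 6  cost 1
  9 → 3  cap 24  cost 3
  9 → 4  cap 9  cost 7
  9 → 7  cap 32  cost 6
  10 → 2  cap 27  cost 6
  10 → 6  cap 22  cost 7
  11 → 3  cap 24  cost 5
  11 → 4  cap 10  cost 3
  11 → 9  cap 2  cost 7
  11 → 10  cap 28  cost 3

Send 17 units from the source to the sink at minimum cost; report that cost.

shortest-cost path #1: 0→2→9→7 push 8 @ unit cost 14 (adds 112)
shortest-cost path #2: 0→10→2→9→7 push 8 @ unit cost 18 (adds 144)
shortest-cost path #3: 0→10→2→1→7 push 1 @ unit cost 19 (adds 19)
total cost = 275

Minimum cost for 17 units: 275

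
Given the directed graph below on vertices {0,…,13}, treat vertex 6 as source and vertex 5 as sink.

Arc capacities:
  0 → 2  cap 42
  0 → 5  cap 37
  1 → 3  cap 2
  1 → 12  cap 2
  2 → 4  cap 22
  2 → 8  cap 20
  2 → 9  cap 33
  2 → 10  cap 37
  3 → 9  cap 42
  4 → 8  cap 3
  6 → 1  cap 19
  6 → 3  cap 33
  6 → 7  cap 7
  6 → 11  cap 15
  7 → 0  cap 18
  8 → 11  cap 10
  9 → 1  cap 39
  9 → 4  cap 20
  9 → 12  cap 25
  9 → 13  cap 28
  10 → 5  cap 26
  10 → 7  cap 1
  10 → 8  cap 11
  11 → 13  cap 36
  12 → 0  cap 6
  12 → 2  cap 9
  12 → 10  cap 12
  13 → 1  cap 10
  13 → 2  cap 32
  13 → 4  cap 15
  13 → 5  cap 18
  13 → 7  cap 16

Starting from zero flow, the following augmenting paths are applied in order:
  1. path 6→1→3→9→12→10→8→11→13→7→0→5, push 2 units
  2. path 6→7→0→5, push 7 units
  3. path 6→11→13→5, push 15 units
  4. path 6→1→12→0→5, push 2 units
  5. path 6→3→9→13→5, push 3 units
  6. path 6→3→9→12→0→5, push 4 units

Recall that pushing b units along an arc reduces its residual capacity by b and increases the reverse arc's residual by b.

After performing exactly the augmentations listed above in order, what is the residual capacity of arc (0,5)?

after path 1 (6→1→3→9→12→10→8→11→13→7→0→5, push 2): res(0,5)=35
after path 2 (6→7→0→5, push 7): res(0,5)=28
after path 3 (6→11→13→5, push 15): res(0,5)=28
after path 4 (6→1→12→0→5, push 2): res(0,5)=26
after path 5 (6→3→9→13→5, push 3): res(0,5)=26
after path 6 (6→3→9→12→0→5, push 4): res(0,5)=22

Residual capacity of (0,5): 22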